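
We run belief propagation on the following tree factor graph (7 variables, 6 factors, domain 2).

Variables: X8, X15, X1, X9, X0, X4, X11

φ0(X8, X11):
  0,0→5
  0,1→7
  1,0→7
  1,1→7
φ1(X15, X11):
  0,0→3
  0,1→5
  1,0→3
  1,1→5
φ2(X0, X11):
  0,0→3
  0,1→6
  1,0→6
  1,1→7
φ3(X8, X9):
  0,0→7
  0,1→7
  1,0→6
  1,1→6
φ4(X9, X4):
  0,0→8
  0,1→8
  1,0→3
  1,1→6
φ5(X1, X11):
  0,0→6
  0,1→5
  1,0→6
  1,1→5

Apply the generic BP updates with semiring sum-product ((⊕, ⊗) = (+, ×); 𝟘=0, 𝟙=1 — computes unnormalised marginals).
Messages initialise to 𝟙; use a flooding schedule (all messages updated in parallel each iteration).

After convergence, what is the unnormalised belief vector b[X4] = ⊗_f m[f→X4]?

init: all messages = 𝟙 over 2 values
r1 m[φ0→X8] = [12, 14]
r1 m[φ0→X11] = [12, 14]
r1 m[φ1→X15] = [8, 8]
r1 m[φ1→X11] = [6, 10]
r1 m[φ2→X0] = [9, 13]
r1 m[φ2→X11] = [9, 13]
r1 m[φ3→X8] = [14, 12]
r1 m[φ3→X9] = [13, 13]
r1 m[φ4→X9] = [16, 9]
r1 m[φ4→X4] = [11, 14]
r1 m[φ5→X1] = [11, 11]
r1 m[φ5→X11] = [12, 10]
r1 m[X8→φ0] = [1, 1]
r1 m[X8→φ3] = [1, 1]
r1 m[X15→φ1] = [1, 1]
r1 m[X1→φ5] = [1, 1]
r1 m[X9→φ3] = [1, 1]
r1 m[X9→φ4] = [1, 1]
r1 m[X0→φ2] = [1, 1]
r1 m[X4→φ4] = [1, 1]
r1 m[X11→φ0] = [1, 1]
r1 m[X11→φ1] = [1, 1]
r1 m[X11→φ2] = [1, 1]
r1 m[X11→φ5] = [1, 1]
r2 m[φ0→X8] = [12, 14]
r2 m[φ0→X11] = [12, 14]
r2 m[φ1→X15] = [8, 8]
r2 m[φ1→X11] = [6, 10]
r2 m[φ2→X0] = [9, 13]
r2 m[φ2→X11] = [9, 13]
r2 m[φ3→X8] = [14, 12]
r2 m[φ3→X9] = [13, 13]
r2 m[φ4→X9] = [16, 9]
r2 m[φ4→X4] = [11, 14]
r2 m[φ5→X1] = [11, 11]
r2 m[φ5→X11] = [12, 10]
r2 m[X8→φ0] = [14, 12]
r2 m[X8→φ3] = [12, 14]
r2 m[X15→φ1] = [1, 1]
r2 m[X1→φ5] = [1, 1]
r2 m[X9→φ3] = [16, 9]
r2 m[X9→φ4] = [13, 13]
r2 m[X0→φ2] = [1, 1]
r2 m[X4→φ4] = [1, 1]
r2 m[X11→φ0] = [648, 1300]
r2 m[X11→φ1] = [1296, 1820]
r2 m[X11→φ2] = [864, 1400]
r2 m[X11→φ5] = [648, 1820]
r3 m[φ0→X8] = [12340, 13636]
r3 m[φ0→X11] = [154, 182]
r3 m[φ1→X15] = [12988, 12988]
r3 m[φ1→X11] = [6, 10]
r3 m[φ2→X0] = [10992, 14984]
r3 m[φ2→X11] = [9, 13]
r3 m[φ3→X8] = [175, 150]
r3 m[φ3→X9] = [168, 168]
r3 m[φ4→X9] = [16, 9]
r3 m[φ4→X4] = [143, 182]
r3 m[φ5→X1] = [12988, 12988]
r3 m[φ5→X11] = [12, 10]
r3 m[X8→φ0] = [14, 12]
r3 m[X8→φ3] = [12, 14]
r3 m[X15→φ1] = [1, 1]
r3 m[X1→φ5] = [1, 1]
r3 m[X9→φ3] = [16, 9]
r3 m[X9→φ4] = [13, 13]
r3 m[X0→φ2] = [1, 1]
r3 m[X4→φ4] = [1, 1]
r3 m[X11→φ0] = [648, 1300]
r3 m[X11→φ1] = [1296, 1820]
r3 m[X11→φ2] = [864, 1400]
r3 m[X11→φ5] = [648, 1820]
r4 m[φ0→X8] = [12340, 13636]
r4 m[φ0→X11] = [154, 182]
r4 m[φ1→X15] = [12988, 12988]
r4 m[φ1→X11] = [6, 10]
r4 m[φ2→X0] = [10992, 14984]
r4 m[φ2→X11] = [9, 13]
r4 m[φ3→X8] = [175, 150]
r4 m[φ3→X9] = [168, 168]
r4 m[φ4→X9] = [16, 9]
r4 m[φ4→X4] = [143, 182]
r4 m[φ5→X1] = [12988, 12988]
r4 m[φ5→X11] = [12, 10]
r4 m[X8→φ0] = [175, 150]
r4 m[X8→φ3] = [12340, 13636]
r4 m[X15→φ1] = [1, 1]
r4 m[X1→φ5] = [1, 1]
r4 m[X9→φ3] = [16, 9]
r4 m[X9→φ4] = [168, 168]
r4 m[X0→φ2] = [1, 1]
r4 m[X4→φ4] = [1, 1]
r4 m[X11→φ0] = [648, 1300]
r4 m[X11→φ1] = [16632, 23660]
r4 m[X11→φ2] = [11088, 18200]
r4 m[X11→φ5] = [8316, 23660]
r5 m[φ0→X8] = [12340, 13636]
r5 m[φ0→X11] = [1925, 2275]
r5 m[φ1→X15] = [168196, 168196]
r5 m[φ1→X11] = [6, 10]
r5 m[φ2→X0] = [142464, 193928]
r5 m[φ2→X11] = [9, 13]
r5 m[φ3→X8] = [175, 150]
r5 m[φ3→X9] = [168196, 168196]
r5 m[φ4→X9] = [16, 9]
r5 m[φ4→X4] = [1848, 2352]
r5 m[φ5→X1] = [168196, 168196]
r5 m[φ5→X11] = [12, 10]
r5 m[X8→φ0] = [175, 150]
r5 m[X8→φ3] = [12340, 13636]
r5 m[X15→φ1] = [1, 1]
r5 m[X1→φ5] = [1, 1]
r5 m[X9→φ3] = [16, 9]
r5 m[X9→φ4] = [168, 168]
r5 m[X0→φ2] = [1, 1]
r5 m[X4→φ4] = [1, 1]
r5 m[X11→φ0] = [648, 1300]
r5 m[X11→φ1] = [16632, 23660]
r5 m[X11→φ2] = [11088, 18200]
r5 m[X11→φ5] = [8316, 23660]
r6 m[φ0→X8] = [12340, 13636]
r6 m[φ0→X11] = [1925, 2275]
r6 m[φ1→X15] = [168196, 168196]
r6 m[φ1→X11] = [6, 10]
r6 m[φ2→X0] = [142464, 193928]
r6 m[φ2→X11] = [9, 13]
r6 m[φ3→X8] = [175, 150]
r6 m[φ3→X9] = [168196, 168196]
r6 m[φ4→X9] = [16, 9]
r6 m[φ4→X4] = [1848, 2352]
r6 m[φ5→X1] = [168196, 168196]
r6 m[φ5→X11] = [12, 10]
r6 m[X8→φ0] = [175, 150]
r6 m[X8→φ3] = [12340, 13636]
r6 m[X15→φ1] = [1, 1]
r6 m[X1→φ5] = [1, 1]
r6 m[X9→φ3] = [16, 9]
r6 m[X9→φ4] = [168196, 168196]
r6 m[X0→φ2] = [1, 1]
r6 m[X4→φ4] = [1, 1]
r6 m[X11→φ0] = [648, 1300]
r6 m[X11→φ1] = [207900, 295750]
r6 m[X11→φ2] = [138600, 227500]
r6 m[X11→φ5] = [103950, 295750]
r7 m[φ0→X8] = [12340, 13636]
r7 m[φ0→X11] = [1925, 2275]
r7 m[φ1→X15] = [2102450, 2102450]
r7 m[φ1→X11] = [6, 10]
r7 m[φ2→X0] = [1780800, 2424100]
r7 m[φ2→X11] = [9, 13]
r7 m[φ3→X8] = [175, 150]
r7 m[φ3→X9] = [168196, 168196]
r7 m[φ4→X9] = [16, 9]
r7 m[φ4→X4] = [1850156, 2354744]
r7 m[φ5→X1] = [2102450, 2102450]
r7 m[φ5→X11] = [12, 10]
r7 m[X8→φ0] = [175, 150]
r7 m[X8→φ3] = [12340, 13636]
r7 m[X15→φ1] = [1, 1]
r7 m[X1→φ5] = [1, 1]
r7 m[X9→φ3] = [16, 9]
r7 m[X9→φ4] = [168196, 168196]
r7 m[X0→φ2] = [1, 1]
r7 m[X4→φ4] = [1, 1]
r7 m[X11→φ0] = [648, 1300]
r7 m[X11→φ1] = [207900, 295750]
r7 m[X11→φ2] = [138600, 227500]
r7 m[X11→φ5] = [103950, 295750]
r8 m[φ0→X8] = [12340, 13636]
r8 m[φ0→X11] = [1925, 2275]
r8 m[φ1→X15] = [2102450, 2102450]
r8 m[φ1→X11] = [6, 10]
r8 m[φ2→X0] = [1780800, 2424100]
r8 m[φ2→X11] = [9, 13]
r8 m[φ3→X8] = [175, 150]
r8 m[φ3→X9] = [168196, 168196]
r8 m[φ4→X9] = [16, 9]
r8 m[φ4→X4] = [1850156, 2354744]
r8 m[φ5→X1] = [2102450, 2102450]
r8 m[φ5→X11] = [12, 10]
r8 m[X8→φ0] = [175, 150]
r8 m[X8→φ3] = [12340, 13636]
r8 m[X15→φ1] = [1, 1]
r8 m[X1→φ5] = [1, 1]
r8 m[X9→φ3] = [16, 9]
r8 m[X9→φ4] = [168196, 168196]
r8 m[X0→φ2] = [1, 1]
r8 m[X4→φ4] = [1, 1]
r8 m[X11→φ0] = [648, 1300]
r8 m[X11→φ1] = [207900, 295750]
r8 m[X11→φ2] = [138600, 227500]
r8 m[X11→φ5] = [103950, 295750]
fixed point reached at round 8
b[X4] = ⊗ incoming = [1850156, 2354744]

b[X4] = [1850156, 2354744]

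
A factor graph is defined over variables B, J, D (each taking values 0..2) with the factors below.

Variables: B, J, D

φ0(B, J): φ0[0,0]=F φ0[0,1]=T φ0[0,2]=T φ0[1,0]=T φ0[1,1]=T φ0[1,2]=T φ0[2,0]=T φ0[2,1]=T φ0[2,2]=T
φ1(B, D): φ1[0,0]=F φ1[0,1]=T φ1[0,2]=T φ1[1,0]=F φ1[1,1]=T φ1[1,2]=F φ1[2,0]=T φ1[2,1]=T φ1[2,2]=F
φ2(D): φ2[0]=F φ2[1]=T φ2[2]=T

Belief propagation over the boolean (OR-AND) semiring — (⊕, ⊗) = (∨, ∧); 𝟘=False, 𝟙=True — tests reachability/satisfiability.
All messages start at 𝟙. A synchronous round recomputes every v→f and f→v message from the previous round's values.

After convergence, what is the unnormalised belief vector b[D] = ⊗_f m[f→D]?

init: all messages = 𝟙 over 3 values
r1 m[φ0→B] = [T, T, T]
r1 m[φ0→J] = [T, T, T]
r1 m[φ1→B] = [T, T, T]
r1 m[φ1→D] = [T, T, T]
r1 m[φ2→D] = [F, T, T]
r1 m[B→φ0] = [T, T, T]
r1 m[B→φ1] = [T, T, T]
r1 m[J→φ0] = [T, T, T]
r1 m[D→φ1] = [T, T, T]
r1 m[D→φ2] = [T, T, T]
r2 m[φ0→B] = [T, T, T]
r2 m[φ0→J] = [T, T, T]
r2 m[φ1→B] = [T, T, T]
r2 m[φ1→D] = [T, T, T]
r2 m[φ2→D] = [F, T, T]
r2 m[B→φ0] = [T, T, T]
r2 m[B→φ1] = [T, T, T]
r2 m[J→φ0] = [T, T, T]
r2 m[D→φ1] = [F, T, T]
r2 m[D→φ2] = [T, T, T]
r3 m[φ0→B] = [T, T, T]
r3 m[φ0→J] = [T, T, T]
r3 m[φ1→B] = [T, T, T]
r3 m[φ1→D] = [T, T, T]
r3 m[φ2→D] = [F, T, T]
r3 m[B→φ0] = [T, T, T]
r3 m[B→φ1] = [T, T, T]
r3 m[J→φ0] = [T, T, T]
r3 m[D→φ1] = [F, T, T]
r3 m[D→φ2] = [T, T, T]
fixed point reached at round 3
b[D] = ⊗ incoming = [F, T, T]

b[D] = [F, T, T]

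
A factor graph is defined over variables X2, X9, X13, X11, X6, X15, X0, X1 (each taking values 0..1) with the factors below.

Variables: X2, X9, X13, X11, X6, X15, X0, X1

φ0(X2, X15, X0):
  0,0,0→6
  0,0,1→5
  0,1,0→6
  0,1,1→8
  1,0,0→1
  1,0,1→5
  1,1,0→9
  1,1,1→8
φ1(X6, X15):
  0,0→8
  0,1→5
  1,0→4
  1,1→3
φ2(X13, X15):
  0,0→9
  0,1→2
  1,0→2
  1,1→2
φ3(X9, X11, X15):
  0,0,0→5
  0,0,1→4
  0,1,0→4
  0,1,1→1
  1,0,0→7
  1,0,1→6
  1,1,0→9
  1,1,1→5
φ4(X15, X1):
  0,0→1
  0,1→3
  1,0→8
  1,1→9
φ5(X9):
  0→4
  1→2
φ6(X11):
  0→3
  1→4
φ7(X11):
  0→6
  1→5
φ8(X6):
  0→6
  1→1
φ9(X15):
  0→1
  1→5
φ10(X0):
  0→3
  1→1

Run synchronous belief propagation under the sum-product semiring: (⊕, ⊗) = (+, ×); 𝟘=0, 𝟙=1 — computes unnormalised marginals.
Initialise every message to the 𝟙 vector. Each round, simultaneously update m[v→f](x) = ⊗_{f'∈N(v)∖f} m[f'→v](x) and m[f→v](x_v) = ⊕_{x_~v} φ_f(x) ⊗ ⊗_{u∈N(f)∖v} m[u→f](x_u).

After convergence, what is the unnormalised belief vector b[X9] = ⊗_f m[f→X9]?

init: all messages = 𝟙 over 2 values
r1 m[φ0→X2] = [25, 23]
r1 m[φ0→X15] = [17, 31]
r1 m[φ0→X0] = [22, 26]
r1 m[φ1→X6] = [13, 7]
r1 m[φ1→X15] = [12, 8]
r1 m[φ2→X13] = [11, 4]
r1 m[φ2→X15] = [11, 4]
r1 m[φ3→X9] = [14, 27]
r1 m[φ3→X11] = [22, 19]
r1 m[φ3→X15] = [25, 16]
r1 m[φ4→X15] = [4, 17]
r1 m[φ4→X1] = [9, 12]
r1 m[φ5→X9] = [4, 2]
r1 m[φ6→X11] = [3, 4]
r1 m[φ7→X11] = [6, 5]
r1 m[φ8→X6] = [6, 1]
r1 m[φ9→X15] = [1, 5]
r1 m[φ10→X0] = [3, 1]
r1 m[X2→φ0] = [1, 1]
r1 m[X9→φ3] = [1, 1]
r1 m[X9→φ5] = [1, 1]
r1 m[X13→φ2] = [1, 1]
r1 m[X11→φ3] = [1, 1]
r1 m[X11→φ6] = [1, 1]
r1 m[X11→φ7] = [1, 1]
r1 m[X6→φ1] = [1, 1]
r1 m[X6→φ8] = [1, 1]
r1 m[X15→φ0] = [1, 1]
r1 m[X15→φ1] = [1, 1]
r1 m[X15→φ2] = [1, 1]
r1 m[X15→φ3] = [1, 1]
r1 m[X15→φ4] = [1, 1]
r1 m[X15→φ9] = [1, 1]
r1 m[X0→φ0] = [1, 1]
r1 m[X0→φ10] = [1, 1]
r1 m[X1→φ4] = [1, 1]
r2 m[φ0→X2] = [25, 23]
r2 m[φ0→X15] = [17, 31]
r2 m[φ0→X0] = [22, 26]
r2 m[φ1→X6] = [13, 7]
r2 m[φ1→X15] = [12, 8]
r2 m[φ2→X13] = [11, 4]
r2 m[φ2→X15] = [11, 4]
r2 m[φ3→X9] = [14, 27]
r2 m[φ3→X11] = [22, 19]
r2 m[φ3→X15] = [25, 16]
r2 m[φ4→X15] = [4, 17]
r2 m[φ4→X1] = [9, 12]
r2 m[φ5→X9] = [4, 2]
r2 m[φ6→X11] = [3, 4]
r2 m[φ7→X11] = [6, 5]
r2 m[φ8→X6] = [6, 1]
r2 m[φ9→X15] = [1, 5]
r2 m[φ10→X0] = [3, 1]
r2 m[X2→φ0] = [1, 1]
r2 m[X9→φ3] = [4, 2]
r2 m[X9→φ5] = [14, 27]
r2 m[X13→φ2] = [1, 1]
r2 m[X11→φ3] = [18, 20]
r2 m[X11→φ6] = [132, 95]
r2 m[X11→φ7] = [66, 76]
r2 m[X6→φ1] = [6, 1]
r2 m[X6→φ8] = [13, 7]
r2 m[X15→φ0] = [13200, 43520]
r2 m[X15→φ1] = [18700, 168640]
r2 m[X15→φ2] = [20400, 337280]
r2 m[X15→φ3] = [8976, 84320]
r2 m[X15→φ4] = [56100, 79360]
r2 m[X15→φ9] = [224400, 269824]
r2 m[X0→φ0] = [3, 1]
r2 m[X0→φ10] = [22, 26]
r2 m[X1→φ4] = [1, 1]
r3 m[φ0→X2] = [1435120, 1628800]
r3 m[φ0→X15] = [31, 61]
r3 m[φ0→X0] = [745200, 828320]
r3 m[φ1→X6] = [992800, 580720]
r3 m[φ1→X15] = [52, 33]
r3 m[φ2→X13] = [858160, 715360]
r3 m[φ2→X15] = [11, 4]
r3 m[φ3→X9] = [9283360, 20285216]
r3 m[φ3→X11] = [2666144, 1485664]
r3 m[φ3→X15] = [1292, 784]
r3 m[φ4→X15] = [4, 17]
r3 m[φ4→X1] = [690980, 882540]
r3 m[φ5→X9] = [4, 2]
r3 m[φ6→X11] = [3, 4]
r3 m[φ7→X11] = [6, 5]
r3 m[φ8→X6] = [6, 1]
r3 m[φ9→X15] = [1, 5]
r3 m[φ10→X0] = [3, 1]
r3 m[X2→φ0] = [1, 1]
r3 m[X9→φ3] = [4, 2]
r3 m[X9→φ5] = [14, 27]
r3 m[X13→φ2] = [1, 1]
r3 m[X11→φ3] = [18, 20]
r3 m[X11→φ6] = [132, 95]
r3 m[X11→φ7] = [66, 76]
r3 m[X6→φ1] = [6, 1]
r3 m[X6→φ8] = [13, 7]
r3 m[X15→φ0] = [13200, 43520]
r3 m[X15→φ1] = [18700, 168640]
r3 m[X15→φ2] = [20400, 337280]
r3 m[X15→φ3] = [8976, 84320]
r3 m[X15→φ4] = [56100, 79360]
r3 m[X15→φ9] = [224400, 269824]
r3 m[X0→φ0] = [3, 1]
r3 m[X0→φ10] = [22, 26]
r3 m[X1→φ4] = [1, 1]
r4 m[φ0→X2] = [1435120, 1628800]
r4 m[φ0→X15] = [31, 61]
r4 m[φ0→X0] = [745200, 828320]
r4 m[φ1→X6] = [992800, 580720]
r4 m[φ1→X15] = [52, 33]
r4 m[φ2→X13] = [858160, 715360]
r4 m[φ2→X15] = [11, 4]
r4 m[φ3→X9] = [9283360, 20285216]
r4 m[φ3→X11] = [2666144, 1485664]
r4 m[φ3→X15] = [1292, 784]
r4 m[φ4→X15] = [4, 17]
r4 m[φ4→X1] = [690980, 882540]
r4 m[φ5→X9] = [4, 2]
r4 m[φ6→X11] = [3, 4]
r4 m[φ7→X11] = [6, 5]
r4 m[φ8→X6] = [6, 1]
r4 m[φ9→X15] = [1, 5]
r4 m[φ10→X0] = [3, 1]
r4 m[X2→φ0] = [1, 1]
r4 m[X9→φ3] = [4, 2]
r4 m[X9→φ5] = [9283360, 20285216]
r4 m[X13→φ2] = [1, 1]
r4 m[X11→φ3] = [18, 20]
r4 m[X11→φ6] = [15996864, 7428320]
r4 m[X11→φ7] = [7998432, 5942656]
r4 m[X6→φ1] = [6, 1]
r4 m[X6→φ8] = [992800, 580720]
r4 m[X15→φ0] = [2956096, 8796480]
r4 m[X15→φ1] = [1762288, 16260160]
r4 m[X15→φ2] = [8330816, 134146320]
r4 m[X15→φ3] = [70928, 684420]
r4 m[X15→φ4] = [22909744, 31563840]
r4 m[X15→φ9] = [91638976, 107317056]
r4 m[X0→φ0] = [3, 1]
r4 m[X0→φ10] = [745200, 828320]
r4 m[X1→φ4] = [1, 1]
r5 m[φ0→X2] = [296698688, 331525568]
r5 m[φ0→X15] = [31, 61]
r5 m[φ0→X0] = [152639872, 170304640]
r5 m[φ1→X6] = [95399104, 55829632]
r5 m[φ1→X15] = [52, 33]
r5 m[φ2→X13] = [343269984, 284954272]
r5 m[φ2→X15] = [11, 4]
r5 m[φ3→X9] = [75024400, 164063328]
r5 m[φ3→X11] = [21575312, 11993432]
r5 m[φ3→X15] = [1292, 784]
r5 m[φ4→X15] = [4, 17]
r5 m[φ4→X1] = [275420464, 352803792]
r5 m[φ5→X9] = [4, 2]
r5 m[φ6→X11] = [3, 4]
r5 m[φ7→X11] = [6, 5]
r5 m[φ8→X6] = [6, 1]
r5 m[φ9→X15] = [1, 5]
r5 m[φ10→X0] = [3, 1]
r5 m[X2→φ0] = [1, 1]
r5 m[X9→φ3] = [4, 2]
r5 m[X9→φ5] = [9283360, 20285216]
r5 m[X13→φ2] = [1, 1]
r5 m[X11→φ3] = [18, 20]
r5 m[X11→φ6] = [15996864, 7428320]
r5 m[X11→φ7] = [7998432, 5942656]
r5 m[X6→φ1] = [6, 1]
r5 m[X6→φ8] = [992800, 580720]
r5 m[X15→φ0] = [2956096, 8796480]
r5 m[X15→φ1] = [1762288, 16260160]
r5 m[X15→φ2] = [8330816, 134146320]
r5 m[X15→φ3] = [70928, 684420]
r5 m[X15→φ4] = [22909744, 31563840]
r5 m[X15→φ9] = [91638976, 107317056]
r5 m[X0→φ0] = [3, 1]
r5 m[X0→φ10] = [745200, 828320]
r5 m[X1→φ4] = [1, 1]
r6 m[φ0→X2] = [296698688, 331525568]
r6 m[φ0→X15] = [31, 61]
r6 m[φ0→X0] = [152639872, 170304640]
r6 m[φ1→X6] = [95399104, 55829632]
r6 m[φ1→X15] = [52, 33]
r6 m[φ2→X13] = [343269984, 284954272]
r6 m[φ2→X15] = [11, 4]
r6 m[φ3→X9] = [75024400, 164063328]
r6 m[φ3→X11] = [21575312, 11993432]
r6 m[φ3→X15] = [1292, 784]
r6 m[φ4→X15] = [4, 17]
r6 m[φ4→X1] = [275420464, 352803792]
r6 m[φ5→X9] = [4, 2]
r6 m[φ6→X11] = [3, 4]
r6 m[φ7→X11] = [6, 5]
r6 m[φ8→X6] = [6, 1]
r6 m[φ9→X15] = [1, 5]
r6 m[φ10→X0] = [3, 1]
r6 m[X2→φ0] = [1, 1]
r6 m[X9→φ3] = [4, 2]
r6 m[X9→φ5] = [75024400, 164063328]
r6 m[X13→φ2] = [1, 1]
r6 m[X11→φ3] = [18, 20]
r6 m[X11→φ6] = [129451872, 59967160]
r6 m[X11→φ7] = [64725936, 47973728]
r6 m[X6→φ1] = [6, 1]
r6 m[X6→φ8] = [95399104, 55829632]
r6 m[X15→φ0] = [2956096, 8796480]
r6 m[X15→φ1] = [1762288, 16260160]
r6 m[X15→φ2] = [8330816, 134146320]
r6 m[X15→φ3] = [70928, 684420]
r6 m[X15→φ4] = [22909744, 31563840]
r6 m[X15→φ9] = [91638976, 107317056]
r6 m[X0→φ0] = [3, 1]
r6 m[X0→φ10] = [152639872, 170304640]
r6 m[X1→φ4] = [1, 1]
r7 m[φ0→X2] = [296698688, 331525568]
r7 m[φ0→X15] = [31, 61]
r7 m[φ0→X0] = [152639872, 170304640]
r7 m[φ1→X6] = [95399104, 55829632]
r7 m[φ1→X15] = [52, 33]
r7 m[φ2→X13] = [343269984, 284954272]
r7 m[φ2→X15] = [11, 4]
r7 m[φ3→X9] = [75024400, 164063328]
r7 m[φ3→X11] = [21575312, 11993432]
r7 m[φ3→X15] = [1292, 784]
r7 m[φ4→X15] = [4, 17]
r7 m[φ4→X1] = [275420464, 352803792]
r7 m[φ5→X9] = [4, 2]
r7 m[φ6→X11] = [3, 4]
r7 m[φ7→X11] = [6, 5]
r7 m[φ8→X6] = [6, 1]
r7 m[φ9→X15] = [1, 5]
r7 m[φ10→X0] = [3, 1]
r7 m[X2→φ0] = [1, 1]
r7 m[X9→φ3] = [4, 2]
r7 m[X9→φ5] = [75024400, 164063328]
r7 m[X13→φ2] = [1, 1]
r7 m[X11→φ3] = [18, 20]
r7 m[X11→φ6] = [129451872, 59967160]
r7 m[X11→φ7] = [64725936, 47973728]
r7 m[X6→φ1] = [6, 1]
r7 m[X6→φ8] = [95399104, 55829632]
r7 m[X15→φ0] = [2956096, 8796480]
r7 m[X15→φ1] = [1762288, 16260160]
r7 m[X15→φ2] = [8330816, 134146320]
r7 m[X15→φ3] = [70928, 684420]
r7 m[X15→φ4] = [22909744, 31563840]
r7 m[X15→φ9] = [91638976, 107317056]
r7 m[X0→φ0] = [3, 1]
r7 m[X0→φ10] = [152639872, 170304640]
r7 m[X1→φ4] = [1, 1]
fixed point reached at round 7
b[X9] = ⊗ incoming = [300097600, 328126656]

b[X9] = [300097600, 328126656]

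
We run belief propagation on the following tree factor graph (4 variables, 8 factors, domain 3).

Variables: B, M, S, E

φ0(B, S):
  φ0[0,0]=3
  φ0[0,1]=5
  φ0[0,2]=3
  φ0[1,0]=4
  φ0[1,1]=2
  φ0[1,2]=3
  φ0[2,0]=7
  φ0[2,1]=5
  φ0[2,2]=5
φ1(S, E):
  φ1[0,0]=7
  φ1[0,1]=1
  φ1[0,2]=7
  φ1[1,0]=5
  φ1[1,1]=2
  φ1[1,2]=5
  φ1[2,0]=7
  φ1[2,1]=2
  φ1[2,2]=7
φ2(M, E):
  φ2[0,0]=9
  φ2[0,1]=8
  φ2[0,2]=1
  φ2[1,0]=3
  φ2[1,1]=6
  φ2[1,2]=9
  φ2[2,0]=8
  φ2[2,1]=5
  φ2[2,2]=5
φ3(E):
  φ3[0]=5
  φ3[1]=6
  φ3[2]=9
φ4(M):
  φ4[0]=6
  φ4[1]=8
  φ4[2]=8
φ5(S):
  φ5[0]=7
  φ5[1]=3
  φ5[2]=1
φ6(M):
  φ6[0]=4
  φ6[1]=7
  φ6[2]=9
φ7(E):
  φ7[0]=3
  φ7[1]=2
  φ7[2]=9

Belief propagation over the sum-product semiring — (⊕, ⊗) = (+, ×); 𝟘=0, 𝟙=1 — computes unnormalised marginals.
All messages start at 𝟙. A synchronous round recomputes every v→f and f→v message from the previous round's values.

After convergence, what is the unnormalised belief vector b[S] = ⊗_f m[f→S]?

init: all messages = 𝟙 over 3 values
r1 m[φ0→B] = [11, 9, 17]
r1 m[φ0→S] = [14, 12, 11]
r1 m[φ1→S] = [15, 12, 16]
r1 m[φ1→E] = [19, 5, 19]
r1 m[φ2→M] = [18, 18, 18]
r1 m[φ2→E] = [20, 19, 15]
r1 m[φ3→E] = [5, 6, 9]
r1 m[φ4→M] = [6, 8, 8]
r1 m[φ5→S] = [7, 3, 1]
r1 m[φ6→M] = [4, 7, 9]
r1 m[φ7→E] = [3, 2, 9]
r1 m[B→φ0] = [1, 1, 1]
r1 m[M→φ2] = [1, 1, 1]
r1 m[M→φ4] = [1, 1, 1]
r1 m[M→φ6] = [1, 1, 1]
r1 m[S→φ0] = [1, 1, 1]
r1 m[S→φ1] = [1, 1, 1]
r1 m[S→φ5] = [1, 1, 1]
r1 m[E→φ1] = [1, 1, 1]
r1 m[E→φ2] = [1, 1, 1]
r1 m[E→φ3] = [1, 1, 1]
r1 m[E→φ7] = [1, 1, 1]
r2 m[φ0→B] = [11, 9, 17]
r2 m[φ0→S] = [14, 12, 11]
r2 m[φ1→S] = [15, 12, 16]
r2 m[φ1→E] = [19, 5, 19]
r2 m[φ2→M] = [18, 18, 18]
r2 m[φ2→E] = [20, 19, 15]
r2 m[φ3→E] = [5, 6, 9]
r2 m[φ4→M] = [6, 8, 8]
r2 m[φ5→S] = [7, 3, 1]
r2 m[φ6→M] = [4, 7, 9]
r2 m[φ7→E] = [3, 2, 9]
r2 m[B→φ0] = [1, 1, 1]
r2 m[M→φ2] = [24, 56, 72]
r2 m[M→φ4] = [72, 126, 162]
r2 m[M→φ6] = [108, 144, 144]
r2 m[S→φ0] = [105, 36, 16]
r2 m[S→φ1] = [98, 36, 11]
r2 m[S→φ5] = [210, 144, 176]
r2 m[E→φ1] = [300, 228, 1215]
r2 m[E→φ2] = [285, 60, 1539]
r2 m[E→φ3] = [1140, 190, 2565]
r2 m[E→φ7] = [1900, 570, 2565]
r3 m[φ0→B] = [543, 540, 995]
r3 m[φ0→S] = [14, 12, 11]
r3 m[φ1→S] = [10833, 8031, 11061]
r3 m[φ1→E] = [943, 192, 943]
r3 m[φ2→M] = [4584, 15066, 10275]
r3 m[φ2→E] = [960, 888, 888]
r3 m[φ3→E] = [5, 6, 9]
r3 m[φ4→M] = [6, 8, 8]
r3 m[φ5→S] = [7, 3, 1]
r3 m[φ6→M] = [4, 7, 9]
r3 m[φ7→E] = [3, 2, 9]
r3 m[B→φ0] = [1, 1, 1]
r3 m[M→φ2] = [24, 56, 72]
r3 m[M→φ4] = [72, 126, 162]
r3 m[M→φ6] = [108, 144, 144]
r3 m[S→φ0] = [105, 36, 16]
r3 m[S→φ1] = [98, 36, 11]
r3 m[S→φ5] = [210, 144, 176]
r3 m[E→φ1] = [300, 228, 1215]
r3 m[E→φ2] = [285, 60, 1539]
r3 m[E→φ3] = [1140, 190, 2565]
r3 m[E→φ7] = [1900, 570, 2565]
r4 m[φ0→B] = [543, 540, 995]
r4 m[φ0→S] = [14, 12, 11]
r4 m[φ1→S] = [10833, 8031, 11061]
r4 m[φ1→E] = [943, 192, 943]
r4 m[φ2→M] = [4584, 15066, 10275]
r4 m[φ2→E] = [960, 888, 888]
r4 m[φ3→E] = [5, 6, 9]
r4 m[φ4→M] = [6, 8, 8]
r4 m[φ5→S] = [7, 3, 1]
r4 m[φ6→M] = [4, 7, 9]
r4 m[φ7→E] = [3, 2, 9]
r4 m[B→φ0] = [1, 1, 1]
r4 m[M→φ2] = [24, 56, 72]
r4 m[M→φ4] = [18336, 105462, 92475]
r4 m[M→φ6] = [27504, 120528, 82200]
r4 m[S→φ0] = [75831, 24093, 11061]
r4 m[S→φ1] = [98, 36, 11]
r4 m[S→φ5] = [151662, 96372, 121671]
r4 m[E→φ1] = [14400, 10656, 71928]
r4 m[E→φ2] = [14145, 2304, 76383]
r4 m[E→φ3] = [2715840, 340992, 7536456]
r4 m[E→φ7] = [4526400, 1022976, 7536456]
r5 m[φ0→B] = [381141, 384693, 706587]
r5 m[φ0→S] = [14, 12, 11]
r5 m[φ1→S] = [614952, 452952, 625608]
r5 m[φ1→E] = [943, 192, 943]
r5 m[φ2→M] = [222120, 743706, 506595]
r5 m[φ2→E] = [960, 888, 888]
r5 m[φ3→E] = [5, 6, 9]
r5 m[φ4→M] = [6, 8, 8]
r5 m[φ5→S] = [7, 3, 1]
r5 m[φ6→M] = [4, 7, 9]
r5 m[φ7→E] = [3, 2, 9]
r5 m[B→φ0] = [1, 1, 1]
r5 m[M→φ2] = [24, 56, 72]
r5 m[M→φ4] = [18336, 105462, 92475]
r5 m[M→φ6] = [27504, 120528, 82200]
r5 m[S→φ0] = [75831, 24093, 11061]
r5 m[S→φ1] = [98, 36, 11]
r5 m[S→φ5] = [151662, 96372, 121671]
r5 m[E→φ1] = [14400, 10656, 71928]
r5 m[E→φ2] = [14145, 2304, 76383]
r5 m[E→φ3] = [2715840, 340992, 7536456]
r5 m[E→φ7] = [4526400, 1022976, 7536456]
r6 m[φ0→B] = [381141, 384693, 706587]
r6 m[φ0→S] = [14, 12, 11]
r6 m[φ1→S] = [614952, 452952, 625608]
r6 m[φ1→E] = [943, 192, 943]
r6 m[φ2→M] = [222120, 743706, 506595]
r6 m[φ2→E] = [960, 888, 888]
r6 m[φ3→E] = [5, 6, 9]
r6 m[φ4→M] = [6, 8, 8]
r6 m[φ5→S] = [7, 3, 1]
r6 m[φ6→M] = [4, 7, 9]
r6 m[φ7→E] = [3, 2, 9]
r6 m[B→φ0] = [1, 1, 1]
r6 m[M→φ2] = [24, 56, 72]
r6 m[M→φ4] = [888480, 5205942, 4559355]
r6 m[M→φ6] = [1332720, 5949648, 4052760]
r6 m[S→φ0] = [4304664, 1358856, 625608]
r6 m[S→φ1] = [98, 36, 11]
r6 m[S→φ5] = [8609328, 5435424, 6881688]
r6 m[E→φ1] = [14400, 10656, 71928]
r6 m[E→φ2] = [14145, 2304, 76383]
r6 m[E→φ3] = [2715840, 340992, 7536456]
r6 m[E→φ7] = [4526400, 1022976, 7536456]
r7 m[φ0→B] = [21585096, 21813192, 40054968]
r7 m[φ0→S] = [14, 12, 11]
r7 m[φ1→S] = [614952, 452952, 625608]
r7 m[φ1→E] = [943, 192, 943]
r7 m[φ2→M] = [222120, 743706, 506595]
r7 m[φ2→E] = [960, 888, 888]
r7 m[φ3→E] = [5, 6, 9]
r7 m[φ4→M] = [6, 8, 8]
r7 m[φ5→S] = [7, 3, 1]
r7 m[φ6→M] = [4, 7, 9]
r7 m[φ7→E] = [3, 2, 9]
r7 m[B→φ0] = [1, 1, 1]
r7 m[M→φ2] = [24, 56, 72]
r7 m[M→φ4] = [888480, 5205942, 4559355]
r7 m[M→φ6] = [1332720, 5949648, 4052760]
r7 m[S→φ0] = [4304664, 1358856, 625608]
r7 m[S→φ1] = [98, 36, 11]
r7 m[S→φ5] = [8609328, 5435424, 6881688]
r7 m[E→φ1] = [14400, 10656, 71928]
r7 m[E→φ2] = [14145, 2304, 76383]
r7 m[E→φ3] = [2715840, 340992, 7536456]
r7 m[E→φ7] = [4526400, 1022976, 7536456]
r8 m[φ0→B] = [21585096, 21813192, 40054968]
r8 m[φ0→S] = [14, 12, 11]
r8 m[φ1→S] = [614952, 452952, 625608]
r8 m[φ1→E] = [943, 192, 943]
r8 m[φ2→M] = [222120, 743706, 506595]
r8 m[φ2→E] = [960, 888, 888]
r8 m[φ3→E] = [5, 6, 9]
r8 m[φ4→M] = [6, 8, 8]
r8 m[φ5→S] = [7, 3, 1]
r8 m[φ6→M] = [4, 7, 9]
r8 m[φ7→E] = [3, 2, 9]
r8 m[B→φ0] = [1, 1, 1]
r8 m[M→φ2] = [24, 56, 72]
r8 m[M→φ4] = [888480, 5205942, 4559355]
r8 m[M→φ6] = [1332720, 5949648, 4052760]
r8 m[S→φ0] = [4304664, 1358856, 625608]
r8 m[S→φ1] = [98, 36, 11]
r8 m[S→φ5] = [8609328, 5435424, 6881688]
r8 m[E→φ1] = [14400, 10656, 71928]
r8 m[E→φ2] = [14145, 2304, 76383]
r8 m[E→φ3] = [2715840, 340992, 7536456]
r8 m[E→φ7] = [4526400, 1022976, 7536456]
fixed point reached at round 8
b[S] = ⊗ incoming = [60265296, 16306272, 6881688]

b[S] = [60265296, 16306272, 6881688]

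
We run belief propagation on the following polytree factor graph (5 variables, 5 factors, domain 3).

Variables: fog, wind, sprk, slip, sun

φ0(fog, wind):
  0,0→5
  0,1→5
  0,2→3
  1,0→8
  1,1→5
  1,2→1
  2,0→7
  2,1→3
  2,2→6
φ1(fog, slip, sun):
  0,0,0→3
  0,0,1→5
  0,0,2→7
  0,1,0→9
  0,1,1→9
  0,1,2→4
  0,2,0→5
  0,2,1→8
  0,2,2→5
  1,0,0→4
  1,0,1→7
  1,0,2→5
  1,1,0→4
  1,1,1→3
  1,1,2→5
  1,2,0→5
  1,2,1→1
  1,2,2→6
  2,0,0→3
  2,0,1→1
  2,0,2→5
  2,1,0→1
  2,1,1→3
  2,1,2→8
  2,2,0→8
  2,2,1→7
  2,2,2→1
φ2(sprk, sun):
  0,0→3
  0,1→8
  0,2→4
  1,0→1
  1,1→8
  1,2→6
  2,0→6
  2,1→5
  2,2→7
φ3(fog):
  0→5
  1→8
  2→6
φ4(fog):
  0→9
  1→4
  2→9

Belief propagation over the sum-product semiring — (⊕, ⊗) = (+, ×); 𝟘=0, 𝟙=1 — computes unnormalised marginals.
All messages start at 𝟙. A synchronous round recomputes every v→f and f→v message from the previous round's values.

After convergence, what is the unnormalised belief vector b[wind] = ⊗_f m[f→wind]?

init: all messages = 𝟙 over 3 values
r1 m[φ0→fog] = [13, 14, 16]
r1 m[φ0→wind] = [20, 13, 10]
r1 m[φ1→fog] = [55, 40, 37]
r1 m[φ1→slip] = [40, 46, 46]
r1 m[φ1→sun] = [42, 44, 46]
r1 m[φ2→sprk] = [15, 15, 18]
r1 m[φ2→sun] = [10, 21, 17]
r1 m[φ3→fog] = [5, 8, 6]
r1 m[φ4→fog] = [9, 4, 9]
r1 m[fog→φ0] = [1, 1, 1]
r1 m[fog→φ1] = [1, 1, 1]
r1 m[fog→φ3] = [1, 1, 1]
r1 m[fog→φ4] = [1, 1, 1]
r1 m[wind→φ0] = [1, 1, 1]
r1 m[sprk→φ2] = [1, 1, 1]
r1 m[slip→φ1] = [1, 1, 1]
r1 m[sun→φ1] = [1, 1, 1]
r1 m[sun→φ2] = [1, 1, 1]
r2 m[φ0→fog] = [13, 14, 16]
r2 m[φ0→wind] = [20, 13, 10]
r2 m[φ1→fog] = [55, 40, 37]
r2 m[φ1→slip] = [40, 46, 46]
r2 m[φ1→sun] = [42, 44, 46]
r2 m[φ2→sprk] = [15, 15, 18]
r2 m[φ2→sun] = [10, 21, 17]
r2 m[φ3→fog] = [5, 8, 6]
r2 m[φ4→fog] = [9, 4, 9]
r2 m[fog→φ0] = [2475, 1280, 1998]
r2 m[fog→φ1] = [585, 448, 864]
r2 m[fog→φ3] = [6435, 2240, 5328]
r2 m[fog→φ4] = [3575, 4480, 3552]
r2 m[wind→φ0] = [1, 1, 1]
r2 m[sprk→φ2] = [1, 1, 1]
r2 m[slip→φ1] = [1, 1, 1]
r2 m[sun→φ1] = [10, 21, 17]
r2 m[sun→φ2] = [42, 44, 46]
r3 m[φ0→fog] = [13, 14, 16]
r3 m[φ0→wind] = [36601, 24769, 20693]
r3 m[φ1→fog] = [904, 633, 589]
r3 m[φ1→slip] = [387950, 467795, 465575]
r3 m[φ1→sun] = [26137, 27302, 28624]
r3 m[φ2→sprk] = [662, 670, 794]
r3 m[φ2→sun] = [10, 21, 17]
r3 m[φ3→fog] = [5, 8, 6]
r3 m[φ4→fog] = [9, 4, 9]
r3 m[fog→φ0] = [2475, 1280, 1998]
r3 m[fog→φ1] = [585, 448, 864]
r3 m[fog→φ3] = [6435, 2240, 5328]
r3 m[fog→φ4] = [3575, 4480, 3552]
r3 m[wind→φ0] = [1, 1, 1]
r3 m[sprk→φ2] = [1, 1, 1]
r3 m[slip→φ1] = [1, 1, 1]
r3 m[sun→φ1] = [10, 21, 17]
r3 m[sun→φ2] = [42, 44, 46]
r4 m[φ0→fog] = [13, 14, 16]
r4 m[φ0→wind] = [36601, 24769, 20693]
r4 m[φ1→fog] = [904, 633, 589]
r4 m[φ1→slip] = [387950, 467795, 465575]
r4 m[φ1→sun] = [26137, 27302, 28624]
r4 m[φ2→sprk] = [662, 670, 794]
r4 m[φ2→sun] = [10, 21, 17]
r4 m[φ3→fog] = [5, 8, 6]
r4 m[φ4→fog] = [9, 4, 9]
r4 m[fog→φ0] = [40680, 20256, 31806]
r4 m[fog→φ1] = [585, 448, 864]
r4 m[fog→φ3] = [105768, 35448, 84816]
r4 m[fog→φ4] = [58760, 70896, 56544]
r4 m[wind→φ0] = [1, 1, 1]
r4 m[sprk→φ2] = [1, 1, 1]
r4 m[slip→φ1] = [1, 1, 1]
r4 m[sun→φ1] = [10, 21, 17]
r4 m[sun→φ2] = [26137, 27302, 28624]
r5 m[φ0→fog] = [13, 14, 16]
r5 m[φ0→wind] = [588090, 400098, 333132]
r5 m[φ1→fog] = [904, 633, 589]
r5 m[φ1→slip] = [387950, 467795, 465575]
r5 m[φ1→sun] = [26137, 27302, 28624]
r5 m[φ2→sprk] = [411323, 416297, 493700]
r5 m[φ2→sun] = [10, 21, 17]
r5 m[φ3→fog] = [5, 8, 6]
r5 m[φ4→fog] = [9, 4, 9]
r5 m[fog→φ0] = [40680, 20256, 31806]
r5 m[fog→φ1] = [585, 448, 864]
r5 m[fog→φ3] = [105768, 35448, 84816]
r5 m[fog→φ4] = [58760, 70896, 56544]
r5 m[wind→φ0] = [1, 1, 1]
r5 m[sprk→φ2] = [1, 1, 1]
r5 m[slip→φ1] = [1, 1, 1]
r5 m[sun→φ1] = [10, 21, 17]
r5 m[sun→φ2] = [26137, 27302, 28624]
r6 m[φ0→fog] = [13, 14, 16]
r6 m[φ0→wind] = [588090, 400098, 333132]
r6 m[φ1→fog] = [904, 633, 589]
r6 m[φ1→slip] = [387950, 467795, 465575]
r6 m[φ1→sun] = [26137, 27302, 28624]
r6 m[φ2→sprk] = [411323, 416297, 493700]
r6 m[φ2→sun] = [10, 21, 17]
r6 m[φ3→fog] = [5, 8, 6]
r6 m[φ4→fog] = [9, 4, 9]
r6 m[fog→φ0] = [40680, 20256, 31806]
r6 m[fog→φ1] = [585, 448, 864]
r6 m[fog→φ3] = [105768, 35448, 84816]
r6 m[fog→φ4] = [58760, 70896, 56544]
r6 m[wind→φ0] = [1, 1, 1]
r6 m[sprk→φ2] = [1, 1, 1]
r6 m[slip→φ1] = [1, 1, 1]
r6 m[sun→φ1] = [10, 21, 17]
r6 m[sun→φ2] = [26137, 27302, 28624]
fixed point reached at round 6
b[wind] = ⊗ incoming = [588090, 400098, 333132]

b[wind] = [588090, 400098, 333132]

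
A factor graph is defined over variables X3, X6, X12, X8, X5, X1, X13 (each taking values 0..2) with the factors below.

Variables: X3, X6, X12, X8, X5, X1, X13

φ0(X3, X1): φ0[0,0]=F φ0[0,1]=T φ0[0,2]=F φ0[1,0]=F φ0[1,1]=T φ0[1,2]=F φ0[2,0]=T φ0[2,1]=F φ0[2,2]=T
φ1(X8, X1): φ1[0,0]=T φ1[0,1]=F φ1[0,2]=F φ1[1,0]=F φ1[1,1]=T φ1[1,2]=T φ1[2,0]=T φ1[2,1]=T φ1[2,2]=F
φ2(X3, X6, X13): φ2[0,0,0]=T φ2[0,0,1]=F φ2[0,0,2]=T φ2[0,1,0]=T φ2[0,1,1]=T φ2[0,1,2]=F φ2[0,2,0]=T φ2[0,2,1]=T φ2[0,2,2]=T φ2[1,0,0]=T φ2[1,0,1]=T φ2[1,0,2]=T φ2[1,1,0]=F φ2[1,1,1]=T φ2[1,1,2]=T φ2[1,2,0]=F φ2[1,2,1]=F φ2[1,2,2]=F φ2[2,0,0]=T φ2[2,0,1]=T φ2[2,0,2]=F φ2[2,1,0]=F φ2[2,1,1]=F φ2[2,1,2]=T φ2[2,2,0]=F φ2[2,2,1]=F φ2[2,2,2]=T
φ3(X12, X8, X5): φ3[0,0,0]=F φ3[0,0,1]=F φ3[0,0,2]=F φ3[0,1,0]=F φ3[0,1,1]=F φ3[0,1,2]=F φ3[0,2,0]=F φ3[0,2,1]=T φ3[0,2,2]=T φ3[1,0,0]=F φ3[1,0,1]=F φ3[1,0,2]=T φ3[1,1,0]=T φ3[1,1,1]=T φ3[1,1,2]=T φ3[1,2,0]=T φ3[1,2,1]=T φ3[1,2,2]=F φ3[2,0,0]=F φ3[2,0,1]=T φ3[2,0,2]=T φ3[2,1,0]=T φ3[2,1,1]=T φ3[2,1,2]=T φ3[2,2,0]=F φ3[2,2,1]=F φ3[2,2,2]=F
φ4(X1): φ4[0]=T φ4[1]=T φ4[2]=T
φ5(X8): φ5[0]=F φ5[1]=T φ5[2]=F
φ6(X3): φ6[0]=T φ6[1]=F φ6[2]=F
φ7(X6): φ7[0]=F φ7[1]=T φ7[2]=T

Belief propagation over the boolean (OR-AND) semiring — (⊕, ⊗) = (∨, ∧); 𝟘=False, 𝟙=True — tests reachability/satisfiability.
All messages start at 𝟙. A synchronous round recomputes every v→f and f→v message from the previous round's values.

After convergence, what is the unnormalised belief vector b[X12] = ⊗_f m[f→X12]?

init: all messages = 𝟙 over 3 values
r1 m[φ0→X3] = [T, T, T]
r1 m[φ0→X1] = [T, T, T]
r1 m[φ1→X8] = [T, T, T]
r1 m[φ1→X1] = [T, T, T]
r1 m[φ2→X3] = [T, T, T]
r1 m[φ2→X6] = [T, T, T]
r1 m[φ2→X13] = [T, T, T]
r1 m[φ3→X12] = [T, T, T]
r1 m[φ3→X8] = [T, T, T]
r1 m[φ3→X5] = [T, T, T]
r1 m[φ4→X1] = [T, T, T]
r1 m[φ5→X8] = [F, T, F]
r1 m[φ6→X3] = [T, F, F]
r1 m[φ7→X6] = [F, T, T]
r1 m[X3→φ0] = [T, T, T]
r1 m[X3→φ2] = [T, T, T]
r1 m[X3→φ6] = [T, T, T]
r1 m[X6→φ2] = [T, T, T]
r1 m[X6→φ7] = [T, T, T]
r1 m[X12→φ3] = [T, T, T]
r1 m[X8→φ1] = [T, T, T]
r1 m[X8→φ3] = [T, T, T]
r1 m[X8→φ5] = [T, T, T]
r1 m[X5→φ3] = [T, T, T]
r1 m[X1→φ0] = [T, T, T]
r1 m[X1→φ1] = [T, T, T]
r1 m[X1→φ4] = [T, T, T]
r1 m[X13→φ2] = [T, T, T]
r2 m[φ0→X3] = [T, T, T]
r2 m[φ0→X1] = [T, T, T]
r2 m[φ1→X8] = [T, T, T]
r2 m[φ1→X1] = [T, T, T]
r2 m[φ2→X3] = [T, T, T]
r2 m[φ2→X6] = [T, T, T]
r2 m[φ2→X13] = [T, T, T]
r2 m[φ3→X12] = [T, T, T]
r2 m[φ3→X8] = [T, T, T]
r2 m[φ3→X5] = [T, T, T]
r2 m[φ4→X1] = [T, T, T]
r2 m[φ5→X8] = [F, T, F]
r2 m[φ6→X3] = [T, F, F]
r2 m[φ7→X6] = [F, T, T]
r2 m[X3→φ0] = [T, F, F]
r2 m[X3→φ2] = [T, F, F]
r2 m[X3→φ6] = [T, T, T]
r2 m[X6→φ2] = [F, T, T]
r2 m[X6→φ7] = [T, T, T]
r2 m[X12→φ3] = [T, T, T]
r2 m[X8→φ1] = [F, T, F]
r2 m[X8→φ3] = [F, T, F]
r2 m[X8→φ5] = [T, T, T]
r2 m[X5→φ3] = [T, T, T]
r2 m[X1→φ0] = [T, T, T]
r2 m[X1→φ1] = [T, T, T]
r2 m[X1→φ4] = [T, T, T]
r2 m[X13→φ2] = [T, T, T]
r3 m[φ0→X3] = [T, T, T]
r3 m[φ0→X1] = [F, T, F]
r3 m[φ1→X8] = [T, T, T]
r3 m[φ1→X1] = [F, T, T]
r3 m[φ2→X3] = [T, T, T]
r3 m[φ2→X6] = [T, T, T]
r3 m[φ2→X13] = [T, T, T]
r3 m[φ3→X12] = [F, T, T]
r3 m[φ3→X8] = [T, T, T]
r3 m[φ3→X5] = [T, T, T]
r3 m[φ4→X1] = [T, T, T]
r3 m[φ5→X8] = [F, T, F]
r3 m[φ6→X3] = [T, F, F]
r3 m[φ7→X6] = [F, T, T]
r3 m[X3→φ0] = [T, F, F]
r3 m[X3→φ2] = [T, F, F]
r3 m[X3→φ6] = [T, T, T]
r3 m[X6→φ2] = [F, T, T]
r3 m[X6→φ7] = [T, T, T]
r3 m[X12→φ3] = [T, T, T]
r3 m[X8→φ1] = [F, T, F]
r3 m[X8→φ3] = [F, T, F]
r3 m[X8→φ5] = [T, T, T]
r3 m[X5→φ3] = [T, T, T]
r3 m[X1→φ0] = [T, T, T]
r3 m[X1→φ1] = [T, T, T]
r3 m[X1→φ4] = [T, T, T]
r3 m[X13→φ2] = [T, T, T]
r4 m[φ0→X3] = [T, T, T]
r4 m[φ0→X1] = [F, T, F]
r4 m[φ1→X8] = [T, T, T]
r4 m[φ1→X1] = [F, T, T]
r4 m[φ2→X3] = [T, T, T]
r4 m[φ2→X6] = [T, T, T]
r4 m[φ2→X13] = [T, T, T]
r4 m[φ3→X12] = [F, T, T]
r4 m[φ3→X8] = [T, T, T]
r4 m[φ3→X5] = [T, T, T]
r4 m[φ4→X1] = [T, T, T]
r4 m[φ5→X8] = [F, T, F]
r4 m[φ6→X3] = [T, F, F]
r4 m[φ7→X6] = [F, T, T]
r4 m[X3→φ0] = [T, F, F]
r4 m[X3→φ2] = [T, F, F]
r4 m[X3→φ6] = [T, T, T]
r4 m[X6→φ2] = [F, T, T]
r4 m[X6→φ7] = [T, T, T]
r4 m[X12→φ3] = [T, T, T]
r4 m[X8→φ1] = [F, T, F]
r4 m[X8→φ3] = [F, T, F]
r4 m[X8→φ5] = [T, T, T]
r4 m[X5→φ3] = [T, T, T]
r4 m[X1→φ0] = [F, T, T]
r4 m[X1→φ1] = [F, T, F]
r4 m[X1→φ4] = [F, T, F]
r4 m[X13→φ2] = [T, T, T]
r5 m[φ0→X3] = [T, T, T]
r5 m[φ0→X1] = [F, T, F]
r5 m[φ1→X8] = [F, T, T]
r5 m[φ1→X1] = [F, T, T]
r5 m[φ2→X3] = [T, T, T]
r5 m[φ2→X6] = [T, T, T]
r5 m[φ2→X13] = [T, T, T]
r5 m[φ3→X12] = [F, T, T]
r5 m[φ3→X8] = [T, T, T]
r5 m[φ3→X5] = [T, T, T]
r5 m[φ4→X1] = [T, T, T]
r5 m[φ5→X8] = [F, T, F]
r5 m[φ6→X3] = [T, F, F]
r5 m[φ7→X6] = [F, T, T]
r5 m[X3→φ0] = [T, F, F]
r5 m[X3→φ2] = [T, F, F]
r5 m[X3→φ6] = [T, T, T]
r5 m[X6→φ2] = [F, T, T]
r5 m[X6→φ7] = [T, T, T]
r5 m[X12→φ3] = [T, T, T]
r5 m[X8→φ1] = [F, T, F]
r5 m[X8→φ3] = [F, T, F]
r5 m[X8→φ5] = [T, T, T]
r5 m[X5→φ3] = [T, T, T]
r5 m[X1→φ0] = [F, T, T]
r5 m[X1→φ1] = [F, T, F]
r5 m[X1→φ4] = [F, T, F]
r5 m[X13→φ2] = [T, T, T]
r6 m[φ0→X3] = [T, T, T]
r6 m[φ0→X1] = [F, T, F]
r6 m[φ1→X8] = [F, T, T]
r6 m[φ1→X1] = [F, T, T]
r6 m[φ2→X3] = [T, T, T]
r6 m[φ2→X6] = [T, T, T]
r6 m[φ2→X13] = [T, T, T]
r6 m[φ3→X12] = [F, T, T]
r6 m[φ3→X8] = [T, T, T]
r6 m[φ3→X5] = [T, T, T]
r6 m[φ4→X1] = [T, T, T]
r6 m[φ5→X8] = [F, T, F]
r6 m[φ6→X3] = [T, F, F]
r6 m[φ7→X6] = [F, T, T]
r6 m[X3→φ0] = [T, F, F]
r6 m[X3→φ2] = [T, F, F]
r6 m[X3→φ6] = [T, T, T]
r6 m[X6→φ2] = [F, T, T]
r6 m[X6→φ7] = [T, T, T]
r6 m[X12→φ3] = [T, T, T]
r6 m[X8→φ1] = [F, T, F]
r6 m[X8→φ3] = [F, T, F]
r6 m[X8→φ5] = [F, T, T]
r6 m[X5→φ3] = [T, T, T]
r6 m[X1→φ0] = [F, T, T]
r6 m[X1→φ1] = [F, T, F]
r6 m[X1→φ4] = [F, T, F]
r6 m[X13→φ2] = [T, T, T]
r7 m[φ0→X3] = [T, T, T]
r7 m[φ0→X1] = [F, T, F]
r7 m[φ1→X8] = [F, T, T]
r7 m[φ1→X1] = [F, T, T]
r7 m[φ2→X3] = [T, T, T]
r7 m[φ2→X6] = [T, T, T]
r7 m[φ2→X13] = [T, T, T]
r7 m[φ3→X12] = [F, T, T]
r7 m[φ3→X8] = [T, T, T]
r7 m[φ3→X5] = [T, T, T]
r7 m[φ4→X1] = [T, T, T]
r7 m[φ5→X8] = [F, T, F]
r7 m[φ6→X3] = [T, F, F]
r7 m[φ7→X6] = [F, T, T]
r7 m[X3→φ0] = [T, F, F]
r7 m[X3→φ2] = [T, F, F]
r7 m[X3→φ6] = [T, T, T]
r7 m[X6→φ2] = [F, T, T]
r7 m[X6→φ7] = [T, T, T]
r7 m[X12→φ3] = [T, T, T]
r7 m[X8→φ1] = [F, T, F]
r7 m[X8→φ3] = [F, T, F]
r7 m[X8→φ5] = [F, T, T]
r7 m[X5→φ3] = [T, T, T]
r7 m[X1→φ0] = [F, T, T]
r7 m[X1→φ1] = [F, T, F]
r7 m[X1→φ4] = [F, T, F]
r7 m[X13→φ2] = [T, T, T]
fixed point reached at round 7
b[X12] = ⊗ incoming = [F, T, T]

b[X12] = [F, T, T]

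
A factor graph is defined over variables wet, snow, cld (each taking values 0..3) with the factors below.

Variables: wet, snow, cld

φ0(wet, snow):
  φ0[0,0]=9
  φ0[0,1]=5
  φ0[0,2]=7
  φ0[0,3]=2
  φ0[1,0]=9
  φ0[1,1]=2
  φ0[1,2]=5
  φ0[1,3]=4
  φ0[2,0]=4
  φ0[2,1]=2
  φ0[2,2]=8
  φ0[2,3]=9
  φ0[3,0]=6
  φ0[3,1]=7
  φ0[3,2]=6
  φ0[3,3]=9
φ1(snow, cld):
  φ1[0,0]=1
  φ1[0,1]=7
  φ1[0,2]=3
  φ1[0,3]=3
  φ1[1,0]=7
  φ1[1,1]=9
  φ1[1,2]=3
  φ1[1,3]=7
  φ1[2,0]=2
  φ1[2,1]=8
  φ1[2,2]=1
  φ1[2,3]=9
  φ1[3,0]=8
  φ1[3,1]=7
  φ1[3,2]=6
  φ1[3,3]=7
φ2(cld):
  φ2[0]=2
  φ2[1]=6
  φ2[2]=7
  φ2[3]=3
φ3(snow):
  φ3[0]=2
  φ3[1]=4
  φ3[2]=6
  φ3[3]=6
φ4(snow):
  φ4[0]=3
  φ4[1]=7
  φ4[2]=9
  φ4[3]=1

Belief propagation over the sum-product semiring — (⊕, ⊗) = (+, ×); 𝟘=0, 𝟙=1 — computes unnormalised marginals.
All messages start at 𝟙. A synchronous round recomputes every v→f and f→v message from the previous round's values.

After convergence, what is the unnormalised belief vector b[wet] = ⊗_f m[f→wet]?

init: all messages = 𝟙 over 4 values
r1 m[φ0→wet] = [23, 20, 23, 28]
r1 m[φ0→snow] = [28, 16, 26, 24]
r1 m[φ1→snow] = [14, 26, 20, 28]
r1 m[φ1→cld] = [18, 31, 13, 26]
r1 m[φ2→cld] = [2, 6, 7, 3]
r1 m[φ3→snow] = [2, 4, 6, 6]
r1 m[φ4→snow] = [3, 7, 9, 1]
r1 m[wet→φ0] = [1, 1, 1, 1]
r1 m[snow→φ0] = [1, 1, 1, 1]
r1 m[snow→φ1] = [1, 1, 1, 1]
r1 m[snow→φ3] = [1, 1, 1, 1]
r1 m[snow→φ4] = [1, 1, 1, 1]
r1 m[cld→φ1] = [1, 1, 1, 1]
r1 m[cld→φ2] = [1, 1, 1, 1]
r2 m[φ0→wet] = [23, 20, 23, 28]
r2 m[φ0→snow] = [28, 16, 26, 24]
r2 m[φ1→snow] = [14, 26, 20, 28]
r2 m[φ1→cld] = [18, 31, 13, 26]
r2 m[φ2→cld] = [2, 6, 7, 3]
r2 m[φ3→snow] = [2, 4, 6, 6]
r2 m[φ4→snow] = [3, 7, 9, 1]
r2 m[wet→φ0] = [1, 1, 1, 1]
r2 m[snow→φ0] = [84, 728, 1080, 168]
r2 m[snow→φ1] = [168, 448, 1404, 144]
r2 m[snow→φ3] = [1176, 2912, 4680, 672]
r2 m[snow→φ4] = [784, 1664, 3120, 4032]
r2 m[cld→φ1] = [2, 6, 7, 3]
r2 m[cld→φ2] = [18, 31, 13, 26]
r3 m[φ0→wet] = [12292, 8284, 11944, 13592]
r3 m[φ0→snow] = [28, 16, 26, 24]
r3 m[φ1→snow] = [74, 110, 86, 121]
r3 m[φ1→cld] = [7264, 17448, 4116, 17284]
r3 m[φ2→cld] = [2, 6, 7, 3]
r3 m[φ3→snow] = [2, 4, 6, 6]
r3 m[φ4→snow] = [3, 7, 9, 1]
r3 m[wet→φ0] = [1, 1, 1, 1]
r3 m[snow→φ0] = [84, 728, 1080, 168]
r3 m[snow→φ1] = [168, 448, 1404, 144]
r3 m[snow→φ3] = [1176, 2912, 4680, 672]
r3 m[snow→φ4] = [784, 1664, 3120, 4032]
r3 m[cld→φ1] = [2, 6, 7, 3]
r3 m[cld→φ2] = [18, 31, 13, 26]
r4 m[φ0→wet] = [12292, 8284, 11944, 13592]
r4 m[φ0→snow] = [28, 16, 26, 24]
r4 m[φ1→snow] = [74, 110, 86, 121]
r4 m[φ1→cld] = [7264, 17448, 4116, 17284]
r4 m[φ2→cld] = [2, 6, 7, 3]
r4 m[φ3→snow] = [2, 4, 6, 6]
r4 m[φ4→snow] = [3, 7, 9, 1]
r4 m[wet→φ0] = [1, 1, 1, 1]
r4 m[snow→φ0] = [444, 3080, 4644, 726]
r4 m[snow→φ1] = [168, 448, 1404, 144]
r4 m[snow→φ3] = [6216, 12320, 20124, 2904]
r4 m[snow→φ4] = [4144, 7040, 13416, 17424]
r4 m[cld→φ1] = [2, 6, 7, 3]
r4 m[cld→φ2] = [7264, 17448, 4116, 17284]
r5 m[φ0→wet] = [53356, 36280, 51622, 58622]
r5 m[φ0→snow] = [28, 16, 26, 24]
r5 m[φ1→snow] = [74, 110, 86, 121]
r5 m[φ1→cld] = [7264, 17448, 4116, 17284]
r5 m[φ2→cld] = [2, 6, 7, 3]
r5 m[φ3→snow] = [2, 4, 6, 6]
r5 m[φ4→snow] = [3, 7, 9, 1]
r5 m[wet→φ0] = [1, 1, 1, 1]
r5 m[snow→φ0] = [444, 3080, 4644, 726]
r5 m[snow→φ1] = [168, 448, 1404, 144]
r5 m[snow→φ3] = [6216, 12320, 20124, 2904]
r5 m[snow→φ4] = [4144, 7040, 13416, 17424]
r5 m[cld→φ1] = [2, 6, 7, 3]
r5 m[cld→φ2] = [7264, 17448, 4116, 17284]
r6 m[φ0→wet] = [53356, 36280, 51622, 58622]
r6 m[φ0→snow] = [28, 16, 26, 24]
r6 m[φ1→snow] = [74, 110, 86, 121]
r6 m[φ1→cld] = [7264, 17448, 4116, 17284]
r6 m[φ2→cld] = [2, 6, 7, 3]
r6 m[φ3→snow] = [2, 4, 6, 6]
r6 m[φ4→snow] = [3, 7, 9, 1]
r6 m[wet→φ0] = [1, 1, 1, 1]
r6 m[snow→φ0] = [444, 3080, 4644, 726]
r6 m[snow→φ1] = [168, 448, 1404, 144]
r6 m[snow→φ3] = [6216, 12320, 20124, 2904]
r6 m[snow→φ4] = [4144, 7040, 13416, 17424]
r6 m[cld→φ1] = [2, 6, 7, 3]
r6 m[cld→φ2] = [7264, 17448, 4116, 17284]
fixed point reached at round 6
b[wet] = ⊗ incoming = [53356, 36280, 51622, 58622]

b[wet] = [53356, 36280, 51622, 58622]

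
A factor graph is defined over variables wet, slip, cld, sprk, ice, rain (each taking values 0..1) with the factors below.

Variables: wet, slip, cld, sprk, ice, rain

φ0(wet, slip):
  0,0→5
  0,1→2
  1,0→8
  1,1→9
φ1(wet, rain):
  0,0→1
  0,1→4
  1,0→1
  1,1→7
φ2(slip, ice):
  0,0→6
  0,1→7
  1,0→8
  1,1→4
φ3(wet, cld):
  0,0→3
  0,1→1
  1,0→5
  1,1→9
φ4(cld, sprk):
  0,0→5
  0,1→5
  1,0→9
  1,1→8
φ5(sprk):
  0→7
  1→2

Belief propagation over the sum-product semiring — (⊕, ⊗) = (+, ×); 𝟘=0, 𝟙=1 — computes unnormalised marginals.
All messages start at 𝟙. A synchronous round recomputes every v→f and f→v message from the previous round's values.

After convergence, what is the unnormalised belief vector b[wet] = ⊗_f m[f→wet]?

init: all messages = 𝟙 over 2 values
r1 m[φ0→wet] = [7, 17]
r1 m[φ0→slip] = [13, 11]
r1 m[φ1→wet] = [5, 8]
r1 m[φ1→rain] = [2, 11]
r1 m[φ2→slip] = [13, 12]
r1 m[φ2→ice] = [14, 11]
r1 m[φ3→wet] = [4, 14]
r1 m[φ3→cld] = [8, 10]
r1 m[φ4→cld] = [10, 17]
r1 m[φ4→sprk] = [14, 13]
r1 m[φ5→sprk] = [7, 2]
r1 m[wet→φ0] = [1, 1]
r1 m[wet→φ1] = [1, 1]
r1 m[wet→φ3] = [1, 1]
r1 m[slip→φ0] = [1, 1]
r1 m[slip→φ2] = [1, 1]
r1 m[cld→φ3] = [1, 1]
r1 m[cld→φ4] = [1, 1]
r1 m[sprk→φ4] = [1, 1]
r1 m[sprk→φ5] = [1, 1]
r1 m[ice→φ2] = [1, 1]
r1 m[rain→φ1] = [1, 1]
r2 m[φ0→wet] = [7, 17]
r2 m[φ0→slip] = [13, 11]
r2 m[φ1→wet] = [5, 8]
r2 m[φ1→rain] = [2, 11]
r2 m[φ2→slip] = [13, 12]
r2 m[φ2→ice] = [14, 11]
r2 m[φ3→wet] = [4, 14]
r2 m[φ3→cld] = [8, 10]
r2 m[φ4→cld] = [10, 17]
r2 m[φ4→sprk] = [14, 13]
r2 m[φ5→sprk] = [7, 2]
r2 m[wet→φ0] = [20, 112]
r2 m[wet→φ1] = [28, 238]
r2 m[wet→φ3] = [35, 136]
r2 m[slip→φ0] = [13, 12]
r2 m[slip→φ2] = [13, 11]
r2 m[cld→φ3] = [10, 17]
r2 m[cld→φ4] = [8, 10]
r2 m[sprk→φ4] = [7, 2]
r2 m[sprk→φ5] = [14, 13]
r2 m[ice→φ2] = [1, 1]
r2 m[rain→φ1] = [1, 1]
r3 m[φ0→wet] = [89, 212]
r3 m[φ0→slip] = [996, 1048]
r3 m[φ1→wet] = [5, 8]
r3 m[φ1→rain] = [266, 1778]
r3 m[φ2→slip] = [13, 12]
r3 m[φ2→ice] = [166, 135]
r3 m[φ3→wet] = [47, 203]
r3 m[φ3→cld] = [785, 1259]
r3 m[φ4→cld] = [45, 79]
r3 m[φ4→sprk] = [130, 120]
r3 m[φ5→sprk] = [7, 2]
r3 m[wet→φ0] = [20, 112]
r3 m[wet→φ1] = [28, 238]
r3 m[wet→φ3] = [35, 136]
r3 m[slip→φ0] = [13, 12]
r3 m[slip→φ2] = [13, 11]
r3 m[cld→φ3] = [10, 17]
r3 m[cld→φ4] = [8, 10]
r3 m[sprk→φ4] = [7, 2]
r3 m[sprk→φ5] = [14, 13]
r3 m[ice→φ2] = [1, 1]
r3 m[rain→φ1] = [1, 1]
r4 m[φ0→wet] = [89, 212]
r4 m[φ0→slip] = [996, 1048]
r4 m[φ1→wet] = [5, 8]
r4 m[φ1→rain] = [266, 1778]
r4 m[φ2→slip] = [13, 12]
r4 m[φ2→ice] = [166, 135]
r4 m[φ3→wet] = [47, 203]
r4 m[φ3→cld] = [785, 1259]
r4 m[φ4→cld] = [45, 79]
r4 m[φ4→sprk] = [130, 120]
r4 m[φ5→sprk] = [7, 2]
r4 m[wet→φ0] = [235, 1624]
r4 m[wet→φ1] = [4183, 43036]
r4 m[wet→φ3] = [445, 1696]
r4 m[slip→φ0] = [13, 12]
r4 m[slip→φ2] = [996, 1048]
r4 m[cld→φ3] = [45, 79]
r4 m[cld→φ4] = [785, 1259]
r4 m[sprk→φ4] = [7, 2]
r4 m[sprk→φ5] = [130, 120]
r4 m[ice→φ2] = [1, 1]
r4 m[rain→φ1] = [1, 1]
r5 m[φ0→wet] = [89, 212]
r5 m[φ0→slip] = [14167, 15086]
r5 m[φ1→wet] = [5, 8]
r5 m[φ1→rain] = [47219, 317984]
r5 m[φ2→slip] = [13, 12]
r5 m[φ2→ice] = [14360, 11164]
r5 m[φ3→wet] = [214, 936]
r5 m[φ3→cld] = [9815, 15709]
r5 m[φ4→cld] = [45, 79]
r5 m[φ4→sprk] = [15256, 13997]
r5 m[φ5→sprk] = [7, 2]
r5 m[wet→φ0] = [235, 1624]
r5 m[wet→φ1] = [4183, 43036]
r5 m[wet→φ3] = [445, 1696]
r5 m[slip→φ0] = [13, 12]
r5 m[slip→φ2] = [996, 1048]
r5 m[cld→φ3] = [45, 79]
r5 m[cld→φ4] = [785, 1259]
r5 m[sprk→φ4] = [7, 2]
r5 m[sprk→φ5] = [130, 120]
r5 m[ice→φ2] = [1, 1]
r5 m[rain→φ1] = [1, 1]
r6 m[φ0→wet] = [89, 212]
r6 m[φ0→slip] = [14167, 15086]
r6 m[φ1→wet] = [5, 8]
r6 m[φ1→rain] = [47219, 317984]
r6 m[φ2→slip] = [13, 12]
r6 m[φ2→ice] = [14360, 11164]
r6 m[φ3→wet] = [214, 936]
r6 m[φ3→cld] = [9815, 15709]
r6 m[φ4→cld] = [45, 79]
r6 m[φ4→sprk] = [15256, 13997]
r6 m[φ5→sprk] = [7, 2]
r6 m[wet→φ0] = [1070, 7488]
r6 m[wet→φ1] = [19046, 198432]
r6 m[wet→φ3] = [445, 1696]
r6 m[slip→φ0] = [13, 12]
r6 m[slip→φ2] = [14167, 15086]
r6 m[cld→φ3] = [45, 79]
r6 m[cld→φ4] = [9815, 15709]
r6 m[sprk→φ4] = [7, 2]
r6 m[sprk→φ5] = [15256, 13997]
r6 m[ice→φ2] = [1, 1]
r6 m[rain→φ1] = [1, 1]
r7 m[φ0→wet] = [89, 212]
r7 m[φ0→slip] = [65254, 69532]
r7 m[φ1→wet] = [5, 8]
r7 m[φ1→rain] = [217478, 1465208]
r7 m[φ2→slip] = [13, 12]
r7 m[φ2→ice] = [205690, 159513]
r7 m[φ3→wet] = [214, 936]
r7 m[φ3→cld] = [9815, 15709]
r7 m[φ4→cld] = [45, 79]
r7 m[φ4→sprk] = [190456, 174747]
r7 m[φ5→sprk] = [7, 2]
r7 m[wet→φ0] = [1070, 7488]
r7 m[wet→φ1] = [19046, 198432]
r7 m[wet→φ3] = [445, 1696]
r7 m[slip→φ0] = [13, 12]
r7 m[slip→φ2] = [14167, 15086]
r7 m[cld→φ3] = [45, 79]
r7 m[cld→φ4] = [9815, 15709]
r7 m[sprk→φ4] = [7, 2]
r7 m[sprk→φ5] = [15256, 13997]
r7 m[ice→φ2] = [1, 1]
r7 m[rain→φ1] = [1, 1]
r8 m[φ0→wet] = [89, 212]
r8 m[φ0→slip] = [65254, 69532]
r8 m[φ1→wet] = [5, 8]
r8 m[φ1→rain] = [217478, 1465208]
r8 m[φ2→slip] = [13, 12]
r8 m[φ2→ice] = [205690, 159513]
r8 m[φ3→wet] = [214, 936]
r8 m[φ3→cld] = [9815, 15709]
r8 m[φ4→cld] = [45, 79]
r8 m[φ4→sprk] = [190456, 174747]
r8 m[φ5→sprk] = [7, 2]
r8 m[wet→φ0] = [1070, 7488]
r8 m[wet→φ1] = [19046, 198432]
r8 m[wet→φ3] = [445, 1696]
r8 m[slip→φ0] = [13, 12]
r8 m[slip→φ2] = [65254, 69532]
r8 m[cld→φ3] = [45, 79]
r8 m[cld→φ4] = [9815, 15709]
r8 m[sprk→φ4] = [7, 2]
r8 m[sprk→φ5] = [190456, 174747]
r8 m[ice→φ2] = [1, 1]
r8 m[rain→φ1] = [1, 1]
r9 m[φ0→wet] = [89, 212]
r9 m[φ0→slip] = [65254, 69532]
r9 m[φ1→wet] = [5, 8]
r9 m[φ1→rain] = [217478, 1465208]
r9 m[φ2→slip] = [13, 12]
r9 m[φ2→ice] = [947780, 734906]
r9 m[φ3→wet] = [214, 936]
r9 m[φ3→cld] = [9815, 15709]
r9 m[φ4→cld] = [45, 79]
r9 m[φ4→sprk] = [190456, 174747]
r9 m[φ5→sprk] = [7, 2]
r9 m[wet→φ0] = [1070, 7488]
r9 m[wet→φ1] = [19046, 198432]
r9 m[wet→φ3] = [445, 1696]
r9 m[slip→φ0] = [13, 12]
r9 m[slip→φ2] = [65254, 69532]
r9 m[cld→φ3] = [45, 79]
r9 m[cld→φ4] = [9815, 15709]
r9 m[sprk→φ4] = [7, 2]
r9 m[sprk→φ5] = [190456, 174747]
r9 m[ice→φ2] = [1, 1]
r9 m[rain→φ1] = [1, 1]
r10 m[φ0→wet] = [89, 212]
r10 m[φ0→slip] = [65254, 69532]
r10 m[φ1→wet] = [5, 8]
r10 m[φ1→rain] = [217478, 1465208]
r10 m[φ2→slip] = [13, 12]
r10 m[φ2→ice] = [947780, 734906]
r10 m[φ3→wet] = [214, 936]
r10 m[φ3→cld] = [9815, 15709]
r10 m[φ4→cld] = [45, 79]
r10 m[φ4→sprk] = [190456, 174747]
r10 m[φ5→sprk] = [7, 2]
r10 m[wet→φ0] = [1070, 7488]
r10 m[wet→φ1] = [19046, 198432]
r10 m[wet→φ3] = [445, 1696]
r10 m[slip→φ0] = [13, 12]
r10 m[slip→φ2] = [65254, 69532]
r10 m[cld→φ3] = [45, 79]
r10 m[cld→φ4] = [9815, 15709]
r10 m[sprk→φ4] = [7, 2]
r10 m[sprk→φ5] = [190456, 174747]
r10 m[ice→φ2] = [1, 1]
r10 m[rain→φ1] = [1, 1]
fixed point reached at round 10
b[wet] = ⊗ incoming = [95230, 1587456]

b[wet] = [95230, 1587456]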